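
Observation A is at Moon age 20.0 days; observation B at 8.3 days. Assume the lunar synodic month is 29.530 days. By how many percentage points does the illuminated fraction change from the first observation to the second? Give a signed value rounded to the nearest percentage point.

-12 percentage points

θ₁ = 360° × 20.0/29.530 = 243.8°, f₁ = (1 − cos θ₁)/2 = 0.721.
θ₂ = 360° × 8.3/29.530 = 101.2°, f₂ = (1 − cos θ₂)/2 = 0.597.
Change = f₂ − f₁ = -0.124 → -12 percentage points.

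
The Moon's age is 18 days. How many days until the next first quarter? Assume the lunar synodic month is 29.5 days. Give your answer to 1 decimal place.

First quarter occurs at elongation 90°, i.e. at age 29.5 × 90/360 = 7.375 d.
Already past this cycle's first quarter; the next is at 7.375 + 29.5 = 36.875 d, so 36.875 − 18 = 18.875 days.

18.9 days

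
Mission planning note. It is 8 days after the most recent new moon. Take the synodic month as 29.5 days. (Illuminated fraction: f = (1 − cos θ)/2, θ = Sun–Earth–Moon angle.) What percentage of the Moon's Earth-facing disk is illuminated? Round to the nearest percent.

Elongation θ = 360° × 8/29.5 ≈ 97.6°.
With cos θ = (-0.133), the lit fraction is (1 − (-0.133))/2 ≈ 0.566, so 57%.

57%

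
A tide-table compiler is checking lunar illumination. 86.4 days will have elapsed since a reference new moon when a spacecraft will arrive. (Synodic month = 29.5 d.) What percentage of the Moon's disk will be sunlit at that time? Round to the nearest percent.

86.4/29.5 = 2.929 lunations, so 2 complete cycles and 27.40 d into the next.
The Moon has covered 27.40/29.5 of its cycle, so θ ≈ 360° × 27.40/29.5 = 334.4°.
With cos θ = 0.902, the lit fraction is (1 − 0.902)/2 ≈ 0.049, so 5%.

5%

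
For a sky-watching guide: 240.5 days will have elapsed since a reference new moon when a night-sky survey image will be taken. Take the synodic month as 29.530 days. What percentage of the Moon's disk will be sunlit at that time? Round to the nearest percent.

19%

Reduce mod P: 240.5 − 8×29.530 = 4.26 d into the current lunation.
Elongation θ = 360° × 4.26/29.530 ≈ 51.9°.
With cos θ = 0.617, the lit fraction is (1 − 0.617)/2 ≈ 0.192, so 19%.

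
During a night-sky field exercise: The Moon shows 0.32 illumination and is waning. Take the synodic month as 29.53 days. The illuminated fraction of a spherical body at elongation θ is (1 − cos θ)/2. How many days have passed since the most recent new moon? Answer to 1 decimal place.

23.9 days

From f = (1 − cos θ)/2: cos θ = 1 − 2×0.32 = 0.360; arccos → 68.9°.
Waning ⇒ past full, so θ = 360° − 68.9° = 291.1°.
At 360°/29.53 d per day, 291.1° corresponds to 23.88 days.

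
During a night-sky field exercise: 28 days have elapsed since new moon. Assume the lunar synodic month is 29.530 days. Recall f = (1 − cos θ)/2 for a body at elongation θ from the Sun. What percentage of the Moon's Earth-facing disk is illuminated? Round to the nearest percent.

3%

Elongation θ = 360° × 28/29.530 ≈ 341.3°.
With cos θ = 0.947, the lit fraction is (1 − 0.947)/2 ≈ 0.026, so 3%.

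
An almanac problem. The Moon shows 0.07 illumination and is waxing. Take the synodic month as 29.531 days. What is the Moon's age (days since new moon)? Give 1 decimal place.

2.5 days

cos θ = 1 − 2f = 0.860, giving a principal value of 30.7°.
Waxing ⇒ before full, so θ = 30.7°.
Age = 29.531 × 30.7°/360° ≈ 2.52 days.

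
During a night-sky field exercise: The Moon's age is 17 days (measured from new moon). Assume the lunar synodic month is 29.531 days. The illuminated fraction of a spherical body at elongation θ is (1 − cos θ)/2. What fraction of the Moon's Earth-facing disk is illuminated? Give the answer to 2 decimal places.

0.94

Phase angle: θ = 360°·(17 d)/(29.531 d) = 207.2°.
With cos θ = (-0.889), the lit fraction is (1 − (-0.889))/2 ≈ 0.945.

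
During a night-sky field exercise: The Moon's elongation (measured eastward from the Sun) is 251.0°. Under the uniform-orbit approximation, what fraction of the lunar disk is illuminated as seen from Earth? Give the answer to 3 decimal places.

Half-versine of 251.0°: (1 − (-0.326))/2 = 0.663.

0.663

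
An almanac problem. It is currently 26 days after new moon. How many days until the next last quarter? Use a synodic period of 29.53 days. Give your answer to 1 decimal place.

25.7 days

Last quarter occurs at elongation 270°, i.e. at age 29.53 × 270/360 = 22.148 d.
Already past this cycle's last quarter; the next is at 22.148 + 29.53 = 51.678 d, so 51.678 − 26 = 25.678 days.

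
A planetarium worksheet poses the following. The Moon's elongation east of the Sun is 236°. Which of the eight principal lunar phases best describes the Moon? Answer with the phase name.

The waning gibbous sector spans roughly 202°–248°; 236° falls inside it.

waning gibbous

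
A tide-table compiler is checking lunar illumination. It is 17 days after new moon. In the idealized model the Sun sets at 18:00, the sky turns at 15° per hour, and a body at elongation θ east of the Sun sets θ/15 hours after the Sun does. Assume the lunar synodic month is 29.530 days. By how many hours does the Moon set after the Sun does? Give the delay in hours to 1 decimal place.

13.8 h

The Moon has covered 17/29.530 of its cycle, so θ ≈ 360° × 17/29.530 = 207.2°.
Delay after the Sun = 207.2° / (15°/h) ≈ 13.82 h.
So the Moon sets 13.82 h after the Sun.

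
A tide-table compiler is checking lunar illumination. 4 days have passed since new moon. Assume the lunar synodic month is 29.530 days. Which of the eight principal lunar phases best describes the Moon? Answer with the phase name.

waxing crescent

At 4/29.530 of the cycle, θ ≈ 49° — the waxing crescent range.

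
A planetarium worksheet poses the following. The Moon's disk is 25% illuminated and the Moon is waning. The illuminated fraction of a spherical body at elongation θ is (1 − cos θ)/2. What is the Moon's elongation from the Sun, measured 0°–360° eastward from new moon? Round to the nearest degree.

Invert f = (1 − cos θ)/2 to get cos θ = 1 − 2(0.25) = 0.500, hence θ₀ = arccos 0.500 = 60.0°.
A waning Moon lies in 180°–360°, so θ = 360° − 60.0° = 300.0°.

300°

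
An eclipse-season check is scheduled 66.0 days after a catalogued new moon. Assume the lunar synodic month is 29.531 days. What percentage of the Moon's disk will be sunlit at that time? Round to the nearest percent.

45%

66.0 d spans 2 complete synodic months (2 × 29.531 = 59.06 d) plus 6.94 d.
Elongation θ = 360° × 6.94/29.531 ≈ 84.6°.
cos 84.6° = 0.094, so f = (1 − 0.094)/2 = 0.453, so 45%.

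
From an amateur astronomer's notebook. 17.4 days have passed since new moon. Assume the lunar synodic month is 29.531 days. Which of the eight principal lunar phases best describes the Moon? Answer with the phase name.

At 17.4/29.531 of the cycle, θ ≈ 212° — the waning gibbous range.

waning gibbous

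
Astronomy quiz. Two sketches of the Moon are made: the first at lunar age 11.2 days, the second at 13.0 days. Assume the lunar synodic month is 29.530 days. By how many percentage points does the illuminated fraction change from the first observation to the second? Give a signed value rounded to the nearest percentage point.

+10 percentage points

θ₁ = 360° × 11.2/29.530 = 136.5°, f₁ = (1 − cos θ₁)/2 = 0.863.
θ₂ = 360° × 13.0/29.530 = 158.5°, f₂ = (1 − cos θ₂)/2 = 0.965.
Change = f₂ − f₁ = +0.102 → +10 percentage points.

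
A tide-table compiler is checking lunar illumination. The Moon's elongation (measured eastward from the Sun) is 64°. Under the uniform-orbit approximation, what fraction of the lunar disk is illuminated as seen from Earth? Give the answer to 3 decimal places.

f = (1 − cos 64°)/2 = (1 − 0.438)/2 ≈ 0.281.

0.281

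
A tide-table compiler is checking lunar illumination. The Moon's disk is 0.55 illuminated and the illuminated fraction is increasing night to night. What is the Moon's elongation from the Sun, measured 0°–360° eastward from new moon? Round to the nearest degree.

96°

cos θ = 1 − 2f = -0.100, giving a principal value of 95.7°.
Waxing ⇒ before full, so θ = 95.7°.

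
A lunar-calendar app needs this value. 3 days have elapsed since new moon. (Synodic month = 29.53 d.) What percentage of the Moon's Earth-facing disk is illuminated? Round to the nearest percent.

10%

Elongation θ = 360° × 3/29.53 ≈ 36.6°.
cos 36.6° = 0.803, so f = (1 − 0.803)/2 = 0.098, so 10%.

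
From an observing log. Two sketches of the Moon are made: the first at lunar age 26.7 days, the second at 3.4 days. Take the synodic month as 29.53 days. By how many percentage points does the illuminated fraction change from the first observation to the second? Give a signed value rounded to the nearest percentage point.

+4 pp

θ₁ = 360° × 26.7/29.53 = 325.5°, f₁ = (1 − cos θ₁)/2 = 0.088.
θ₂ = 360° × 3.4/29.53 = 41.4°, f₂ = (1 − cos θ₂)/2 = 0.125.
Change = f₂ − f₁ = +0.037 → +4 percentage points.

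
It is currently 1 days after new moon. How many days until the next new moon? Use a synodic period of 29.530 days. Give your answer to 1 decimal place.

The next new moon completes the synodic month: 29.530 − 1 = 28.530 days.

28.5 days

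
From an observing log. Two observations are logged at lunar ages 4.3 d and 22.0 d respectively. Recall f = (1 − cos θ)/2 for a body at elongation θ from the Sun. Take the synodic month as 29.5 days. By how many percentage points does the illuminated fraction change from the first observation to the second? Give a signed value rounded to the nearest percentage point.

θ₁ = 360° × 4.3/29.5 = 52.5°, f₁ = (1 − cos θ₁)/2 = 0.195.
θ₂ = 360° × 22.0/29.5 = 268.5°, f₂ = (1 − cos θ₂)/2 = 0.513.
Change = f₂ − f₁ = +0.318 → +32 percentage points.

+32 percentage points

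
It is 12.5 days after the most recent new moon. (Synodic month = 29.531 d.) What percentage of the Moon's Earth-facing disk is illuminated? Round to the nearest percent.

Phase angle: θ = 360°·(12.5 d)/(29.531 d) = 152.4°.
cos 152.4° = (-0.886), so f = (1 − (-0.886))/2 = 0.943, so 94%.

94%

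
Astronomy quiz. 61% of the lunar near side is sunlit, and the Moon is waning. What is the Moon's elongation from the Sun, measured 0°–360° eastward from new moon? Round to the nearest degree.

257°

cos θ = 1 − 2f = -0.220, giving a principal value of 102.7°.
A waning Moon lies in 180°–360°, so θ = 360° − 102.7° = 257.3°.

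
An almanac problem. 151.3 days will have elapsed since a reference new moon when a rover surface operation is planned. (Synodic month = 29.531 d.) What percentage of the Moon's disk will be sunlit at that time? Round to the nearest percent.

14%

151.3/29.531 = 5.123 lunations, so 5 complete cycles and 3.65 d into the next.
The Moon has covered 3.65/29.531 of its cycle, so θ ≈ 360° × 3.65/29.531 = 44.4°.
With cos θ = 0.714, the lit fraction is (1 − 0.714)/2 ≈ 0.143, so 14%.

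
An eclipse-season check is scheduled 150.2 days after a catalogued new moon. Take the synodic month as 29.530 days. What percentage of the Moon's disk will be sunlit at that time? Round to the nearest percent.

Reduce mod P: 150.2 − 5×29.530 = 2.55 d into the current lunation.
The Moon has covered 2.55/29.530 of its cycle, so θ ≈ 360° × 2.55/29.530 = 31.1°.
Illuminated fraction = (1 − cos 31.1°)/2 = (1 − 0.856)/2 ≈ 0.072, so 7%.

7%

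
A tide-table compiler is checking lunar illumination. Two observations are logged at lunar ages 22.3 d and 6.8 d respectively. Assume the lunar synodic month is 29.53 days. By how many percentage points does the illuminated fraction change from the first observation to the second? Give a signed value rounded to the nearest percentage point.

-5 pp

First observation: θ = 360°·22.3/29.53 = 271.9°, so f = 0.484.
Second observation: θ = 82.9°, f = 0.438.
Δf = 0.438 − 0.484 = -0.046, i.e. -5 pp.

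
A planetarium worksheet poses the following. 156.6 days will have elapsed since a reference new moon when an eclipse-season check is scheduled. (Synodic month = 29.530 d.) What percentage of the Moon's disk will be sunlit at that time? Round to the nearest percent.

66%

156.6 d spans 5 complete synodic months (5 × 29.530 = 147.65 d) plus 8.95 d.
The Moon has covered 8.95/29.530 of its cycle, so θ ≈ 360° × 8.95/29.530 = 109.1°.
cos 109.1° = (-0.327), so f = (1 − (-0.327))/2 = 0.664, so 66%.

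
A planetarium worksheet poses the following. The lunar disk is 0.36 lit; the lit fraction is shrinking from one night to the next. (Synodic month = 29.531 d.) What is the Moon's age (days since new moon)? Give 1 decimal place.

cos θ = 1 − 2f = 0.280, giving a principal value of 73.7°.
Since the Moon is past full (waning), take the reflex angle: θ = 360° − 73.7° = 286.3°.
At 360°/29.531 d per day, 286.3° corresponds to 23.48 days.

23.5 days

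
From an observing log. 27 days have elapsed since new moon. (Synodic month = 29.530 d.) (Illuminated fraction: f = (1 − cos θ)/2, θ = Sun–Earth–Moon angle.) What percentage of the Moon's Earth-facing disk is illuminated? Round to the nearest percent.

7%

The Moon has covered 27/29.530 of its cycle, so θ ≈ 360° × 27/29.530 = 329.2°.
With cos θ = 0.859, the lit fraction is (1 − 0.859)/2 ≈ 0.071, so 7%.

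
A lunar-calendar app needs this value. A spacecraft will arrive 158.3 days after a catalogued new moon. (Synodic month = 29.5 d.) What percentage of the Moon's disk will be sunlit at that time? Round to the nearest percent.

Reduce mod P: 158.3 − 5×29.5 = 10.80 d into the current lunation.
Phase angle: θ = 360°·(10.80 d)/(29.5 d) = 131.8°.
With cos θ = (-0.666), the lit fraction is (1 − (-0.666))/2 ≈ 0.833, so 83%.

83%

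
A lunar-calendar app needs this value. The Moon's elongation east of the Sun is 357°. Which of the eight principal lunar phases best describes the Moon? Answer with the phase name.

357° lies in the new moon sector of the 8-phase cycle.

new moon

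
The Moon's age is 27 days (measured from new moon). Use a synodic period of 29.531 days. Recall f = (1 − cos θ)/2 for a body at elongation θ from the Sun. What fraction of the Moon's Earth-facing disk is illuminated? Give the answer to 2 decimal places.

0.07

Phase angle: θ = 360°·(27 d)/(29.531 d) = 329.1°.
With cos θ = 0.858, the lit fraction is (1 − 0.858)/2 ≈ 0.071.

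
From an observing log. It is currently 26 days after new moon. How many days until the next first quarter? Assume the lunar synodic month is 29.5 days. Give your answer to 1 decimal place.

10.9 days

First quarter occurs at elongation 90°, i.e. at age 29.5 × 90/360 = 7.375 d.
This lunation's first quarter (7.375 d) has passed, so add one period: 36.875 − 26 = 10.875 days.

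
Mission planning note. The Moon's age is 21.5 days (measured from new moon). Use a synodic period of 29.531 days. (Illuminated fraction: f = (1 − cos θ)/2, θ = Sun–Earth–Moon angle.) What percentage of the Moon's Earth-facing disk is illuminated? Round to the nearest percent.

57%

Phase angle: θ = 360°·(21.5 d)/(29.531 d) = 262.1°.
With cos θ = (-0.137), the lit fraction is (1 − (-0.137))/2 ≈ 0.569, so 57%.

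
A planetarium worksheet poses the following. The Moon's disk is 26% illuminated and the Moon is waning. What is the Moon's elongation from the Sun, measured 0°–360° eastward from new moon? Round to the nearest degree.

cos θ = 1 − 2f = 0.480, giving a principal value of 61.3°.
Since the Moon is past full (waning), take the reflex angle: θ = 360° − 61.3° = 298.7°.

299°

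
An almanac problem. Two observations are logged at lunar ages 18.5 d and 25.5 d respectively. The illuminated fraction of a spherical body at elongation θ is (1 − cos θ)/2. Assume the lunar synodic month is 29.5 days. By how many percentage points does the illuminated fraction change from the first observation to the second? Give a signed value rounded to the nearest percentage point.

θ₁ = 360° × 18.5/29.5 = 225.8°, f₁ = (1 − cos θ₁)/2 = 0.849.
θ₂ = 360° × 25.5/29.5 = 311.2°, f₂ = (1 − cos θ₂)/2 = 0.171.
Change = f₂ − f₁ = -0.678 → -68 percentage points.

-68 pp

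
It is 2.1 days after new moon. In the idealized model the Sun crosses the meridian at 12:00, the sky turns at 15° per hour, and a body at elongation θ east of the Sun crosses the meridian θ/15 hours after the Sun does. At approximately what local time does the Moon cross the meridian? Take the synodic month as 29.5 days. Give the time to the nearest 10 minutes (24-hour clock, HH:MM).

Phase angle: θ = 360°·(2.1 d)/(29.5 d) = 25.6°.
Delay after the Sun = 25.6° / (15°/h) ≈ 1.71 h.
12:00 + 1.708 h ≈ 13:43 → 13:40 to the nearest ten minutes.

13:40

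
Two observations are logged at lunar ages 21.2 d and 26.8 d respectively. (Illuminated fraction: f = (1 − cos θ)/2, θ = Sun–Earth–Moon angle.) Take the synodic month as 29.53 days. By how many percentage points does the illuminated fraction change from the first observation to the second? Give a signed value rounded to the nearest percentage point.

-52 percentage points

θ₁ = 360° × 21.2/29.53 = 258.4°, f₁ = (1 − cos θ₁)/2 = 0.600.
θ₂ = 360° × 26.8/29.53 = 326.7°, f₂ = (1 − cos θ₂)/2 = 0.082.
Change = f₂ − f₁ = -0.518 → -52 percentage points.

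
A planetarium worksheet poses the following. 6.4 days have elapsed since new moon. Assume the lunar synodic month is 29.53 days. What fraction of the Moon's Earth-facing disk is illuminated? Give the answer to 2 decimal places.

0.40

Phase angle: θ = 360°·(6.4 d)/(29.53 d) = 78.0°.
With cos θ = 0.208, the lit fraction is (1 − 0.208)/2 ≈ 0.396.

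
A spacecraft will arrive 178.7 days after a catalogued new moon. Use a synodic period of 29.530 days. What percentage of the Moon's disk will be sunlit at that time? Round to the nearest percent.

Reduce mod P: 178.7 − 6×29.530 = 1.52 d into the current lunation.
Phase angle: θ = 360°·(1.52 d)/(29.530 d) = 18.5°.
cos 18.5° = 0.948, so f = (1 − 0.948)/2 = 0.026, so 3%.

3%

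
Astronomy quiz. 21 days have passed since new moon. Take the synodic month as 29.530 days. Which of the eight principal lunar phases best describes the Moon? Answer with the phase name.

θ ≈ 360° × 21/29.530 = 256°, which falls in the last quarter sector.

last quarter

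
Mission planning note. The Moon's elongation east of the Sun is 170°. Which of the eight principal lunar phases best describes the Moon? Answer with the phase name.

170° lies in the full moon sector of the 8-phase cycle.

full moon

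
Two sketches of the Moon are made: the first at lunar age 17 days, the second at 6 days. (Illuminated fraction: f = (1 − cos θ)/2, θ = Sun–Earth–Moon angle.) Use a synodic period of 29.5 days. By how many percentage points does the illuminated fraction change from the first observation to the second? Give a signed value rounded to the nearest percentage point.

θ₁ = 360° × 17/29.5 = 207.5°, f₁ = (1 − cos θ₁)/2 = 0.944.
θ₂ = 360° × 6/29.5 = 73.2°, f₂ = (1 − cos θ₂)/2 = 0.356.
Change = f₂ − f₁ = -0.588 → -59 percentage points.

-59 percentage points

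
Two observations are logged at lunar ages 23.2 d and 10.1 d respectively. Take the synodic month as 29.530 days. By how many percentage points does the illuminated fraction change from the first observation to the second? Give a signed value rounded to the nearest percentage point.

+38 percentage points

First observation: θ = 360°·23.2/29.530 = 282.8°, so f = 0.389.
Second observation: θ = 123.1°, f = 0.773.
Δf = 0.773 − 0.389 = +0.384, i.e. +38 pp.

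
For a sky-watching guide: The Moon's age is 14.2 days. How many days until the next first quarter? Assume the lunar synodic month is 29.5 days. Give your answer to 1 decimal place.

First quarter occurs at elongation 90°, i.e. at age 29.5 × 90/360 = 7.375 d.
This lunation's first quarter (7.375 d) has passed, so add one period: 36.875 − 14.2 = 22.675 days.

22.7 days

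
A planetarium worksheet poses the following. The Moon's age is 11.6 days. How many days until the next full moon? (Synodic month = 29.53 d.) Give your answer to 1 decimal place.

Full moon occurs at elongation 180°, i.e. at age 29.53 × 180/360 = 14.765 d.
So 3.165 days remain (14.765 − 11.6).

3.2 days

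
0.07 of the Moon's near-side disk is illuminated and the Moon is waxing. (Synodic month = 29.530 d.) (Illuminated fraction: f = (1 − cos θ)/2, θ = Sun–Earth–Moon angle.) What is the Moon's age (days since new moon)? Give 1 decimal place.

Invert f = (1 − cos θ)/2 to get cos θ = 1 − 2(0.07) = 0.860, hence θ₀ = arccos 0.860 = 30.7°.
Waxing ⇒ before full, so θ = 30.7°.
That fraction of the synodic month is 30.7/360 × 29.530 d ≈ 2.52 d.

2.5 days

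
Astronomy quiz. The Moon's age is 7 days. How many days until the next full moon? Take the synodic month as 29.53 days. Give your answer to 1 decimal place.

7.8 days

Full moon is 0.5 of the way through the cycle: age 0.5 × 29.53 = 14.765 d.
So 7.765 days remain (14.765 − 7).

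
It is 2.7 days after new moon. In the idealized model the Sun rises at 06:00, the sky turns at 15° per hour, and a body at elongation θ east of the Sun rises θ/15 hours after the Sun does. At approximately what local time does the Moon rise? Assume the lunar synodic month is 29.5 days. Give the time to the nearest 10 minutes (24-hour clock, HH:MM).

08:10

Elongation θ = 360° × 2.7/29.5 ≈ 32.9°.
At 15° of sky rotation per hour, 32.9° corresponds to a 2.20 h lag.
06:00 + 2.197 h ≈ 08:12 → 08:10 to the nearest ten minutes.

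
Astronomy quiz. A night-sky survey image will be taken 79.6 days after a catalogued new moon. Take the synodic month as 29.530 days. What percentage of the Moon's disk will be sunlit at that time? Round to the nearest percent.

79.6 d spans 2 complete synodic months (2 × 29.530 = 59.06 d) plus 20.54 d.
Elongation θ = 360° × 20.54/29.530 ≈ 250.4°.
Illuminated fraction = (1 − cos 250.4°)/2 = (1 − (-0.335))/2 ≈ 0.668, so 67%.

67%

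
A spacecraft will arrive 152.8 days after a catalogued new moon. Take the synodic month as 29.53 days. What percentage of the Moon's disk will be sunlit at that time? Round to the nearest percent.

Reduce mod P: 152.8 − 5×29.53 = 5.15 d into the current lunation.
The Moon has covered 5.15/29.53 of its cycle, so θ ≈ 360° × 5.15/29.53 = 62.8°.
Illuminated fraction = (1 − cos 62.8°)/2 = (1 − 0.457)/2 ≈ 0.271, so 27%.

27%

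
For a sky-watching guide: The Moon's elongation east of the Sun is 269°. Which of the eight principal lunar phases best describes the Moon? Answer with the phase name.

The last quarter sector spans roughly 248°–292°; 269° falls inside it.

last quarter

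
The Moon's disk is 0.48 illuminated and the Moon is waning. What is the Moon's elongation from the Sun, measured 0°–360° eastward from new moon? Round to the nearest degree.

cos θ = 1 − 2f = 0.040, giving a principal value of 87.7°.
Waning ⇒ past full, so θ = 360° − 87.7° = 272.3°.

272°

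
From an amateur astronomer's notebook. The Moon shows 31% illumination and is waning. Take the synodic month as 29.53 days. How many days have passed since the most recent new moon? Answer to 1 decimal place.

24.0 days

cos θ = 1 − 2f = 0.380, giving a principal value of 67.7°.
Waning ⇒ past full, so θ = 360° − 67.7° = 292.3°.
That fraction of the synodic month is 292.3/360 × 29.53 d ≈ 23.98 d.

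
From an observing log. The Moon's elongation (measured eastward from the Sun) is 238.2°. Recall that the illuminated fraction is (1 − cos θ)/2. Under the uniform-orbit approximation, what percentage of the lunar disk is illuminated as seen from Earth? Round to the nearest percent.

76%

Half-versine of 238.2°: (1 − (-0.527))/2 = 0.763, i.e. 76%.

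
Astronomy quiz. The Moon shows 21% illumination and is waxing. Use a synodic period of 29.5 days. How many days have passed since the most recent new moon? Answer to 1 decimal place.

cos θ = 1 − 2f = 0.580, giving a principal value of 54.5°.
The Moon is waxing (0°–180°), so θ = 54.5° directly.
That fraction of the synodic month is 54.5/360 × 29.5 d ≈ 4.47 d.

4.5 days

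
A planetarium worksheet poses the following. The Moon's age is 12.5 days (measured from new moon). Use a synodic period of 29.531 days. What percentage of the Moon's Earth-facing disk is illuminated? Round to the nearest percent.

94%

Phase angle: θ = 360°·(12.5 d)/(29.531 d) = 152.4°.
With cos θ = (-0.886), the lit fraction is (1 − (-0.886))/2 ≈ 0.943, so 94%.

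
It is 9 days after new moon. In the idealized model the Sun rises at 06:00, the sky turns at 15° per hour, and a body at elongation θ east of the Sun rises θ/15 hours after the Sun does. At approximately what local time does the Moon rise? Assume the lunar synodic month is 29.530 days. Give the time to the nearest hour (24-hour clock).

Elongation θ = 360° × 9/29.530 ≈ 109.7°.
At 15° of sky rotation per hour, 109.7° corresponds to a 7.31 h lag.
06:00 + 7.31 h ≈ 13:19 → 13:00 to the nearest hour.

13:00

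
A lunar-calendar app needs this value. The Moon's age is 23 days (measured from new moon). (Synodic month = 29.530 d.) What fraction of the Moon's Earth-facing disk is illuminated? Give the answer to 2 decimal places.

0.41

The Moon has covered 23/29.530 of its cycle, so θ ≈ 360° × 23/29.530 = 280.4°.
With cos θ = 0.180, the lit fraction is (1 − 0.180)/2 ≈ 0.410.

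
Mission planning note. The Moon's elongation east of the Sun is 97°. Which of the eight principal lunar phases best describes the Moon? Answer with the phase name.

first quarter

97° lies in the first quarter sector of the 8-phase cycle.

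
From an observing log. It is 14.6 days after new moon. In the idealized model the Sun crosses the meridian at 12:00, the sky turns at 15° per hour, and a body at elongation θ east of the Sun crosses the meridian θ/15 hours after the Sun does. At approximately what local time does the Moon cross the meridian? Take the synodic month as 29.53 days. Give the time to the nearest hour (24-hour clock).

00:00

Phase angle: θ = 360°·(14.6 d)/(29.53 d) = 178.0°.
Delay after the Sun = 178.0° / (15°/h) ≈ 11.87 h.
12:00 + 11.87 h ≈ 23:52 → 00:00 to the nearest hour.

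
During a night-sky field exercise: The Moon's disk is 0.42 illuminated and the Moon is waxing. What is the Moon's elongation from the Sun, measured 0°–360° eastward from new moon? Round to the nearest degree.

81°

Invert f = (1 − cos θ)/2 to get cos θ = 1 − 2(0.42) = 0.160, hence θ₀ = arccos 0.160 = 80.8°.
Waxing ⇒ before full, so θ = 80.8°.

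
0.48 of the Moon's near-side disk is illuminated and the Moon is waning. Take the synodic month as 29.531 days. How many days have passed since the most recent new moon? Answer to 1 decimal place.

22.3 days

Invert f = (1 − cos θ)/2 to get cos θ = 1 − 2(0.48) = 0.040, hence θ₀ = arccos 0.040 = 87.7°.
Waning ⇒ past full, so θ = 360° − 87.7° = 272.3°.
That fraction of the synodic month is 272.3/360 × 29.531 d ≈ 22.34 d.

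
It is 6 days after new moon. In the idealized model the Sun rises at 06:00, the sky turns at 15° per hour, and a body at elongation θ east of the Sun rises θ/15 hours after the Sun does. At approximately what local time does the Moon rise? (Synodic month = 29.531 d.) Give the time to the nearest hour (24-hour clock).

11:00

The Moon has covered 6/29.531 of its cycle, so θ ≈ 360° × 6/29.531 = 73.1°.
At 15° of sky rotation per hour, 73.1° corresponds to a 4.88 h lag.
06:00 + 4.88 h ≈ 10:53 → 11:00 to the nearest hour.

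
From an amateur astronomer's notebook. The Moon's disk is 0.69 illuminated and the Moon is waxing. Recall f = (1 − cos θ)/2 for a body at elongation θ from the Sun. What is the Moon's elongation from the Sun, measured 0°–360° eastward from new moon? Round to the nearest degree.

cos θ = 1 − 2f = -0.380, giving a principal value of 112.3°.
Waxing ⇒ before full, so θ = 112.3°.

112°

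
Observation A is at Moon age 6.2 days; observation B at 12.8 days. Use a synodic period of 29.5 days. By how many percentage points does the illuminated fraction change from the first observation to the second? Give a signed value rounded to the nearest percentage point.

θ₁ = 360° × 6.2/29.5 = 75.7°, f₁ = (1 − cos θ₁)/2 = 0.376.
θ₂ = 360° × 12.8/29.5 = 156.2°, f₂ = (1 − cos θ₂)/2 = 0.957.
Change = f₂ − f₁ = +0.581 → +58 percentage points.

+58 percentage points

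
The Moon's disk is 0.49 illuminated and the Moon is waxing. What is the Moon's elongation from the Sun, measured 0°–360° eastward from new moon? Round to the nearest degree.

Invert f = (1 − cos θ)/2 to get cos θ = 1 − 2(0.49) = 0.020, hence θ₀ = arccos 0.020 = 88.9°.
Before full moon the principal value applies: θ = 88.9°.

89°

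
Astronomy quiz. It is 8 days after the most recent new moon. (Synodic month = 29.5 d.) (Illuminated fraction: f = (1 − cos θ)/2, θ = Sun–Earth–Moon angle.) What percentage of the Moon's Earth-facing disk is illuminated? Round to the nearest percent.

Elongation θ = 360° × 8/29.5 ≈ 97.6°.
cos 97.6° = (-0.133), so f = (1 − (-0.133))/2 = 0.566, so 57%.

57%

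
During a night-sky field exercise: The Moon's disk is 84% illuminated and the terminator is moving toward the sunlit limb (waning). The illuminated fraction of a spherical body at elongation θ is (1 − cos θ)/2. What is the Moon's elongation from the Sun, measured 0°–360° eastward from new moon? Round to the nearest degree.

227°

From f = (1 − cos θ)/2: cos θ = 1 − 2×0.84 = -0.680; arccos → 132.8°.
Waning ⇒ past full, so θ = 360° − 132.8° = 227.2°.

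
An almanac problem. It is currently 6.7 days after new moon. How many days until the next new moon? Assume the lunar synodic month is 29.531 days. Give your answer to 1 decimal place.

The next new moon completes the synodic month: 29.531 − 6.7 = 22.831 days.

22.8 days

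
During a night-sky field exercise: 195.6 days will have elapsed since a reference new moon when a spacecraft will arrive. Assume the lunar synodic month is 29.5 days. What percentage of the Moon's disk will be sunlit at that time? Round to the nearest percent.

195.6 d spans 6 complete synodic months (6 × 29.5 = 177.00 d) plus 18.60 d.
The Moon has covered 18.60/29.5 of its cycle, so θ ≈ 360° × 18.60/29.5 = 227.0°.
Illuminated fraction = (1 − cos 227.0°)/2 = (1 − (-0.682))/2 ≈ 0.841, so 84%.

84%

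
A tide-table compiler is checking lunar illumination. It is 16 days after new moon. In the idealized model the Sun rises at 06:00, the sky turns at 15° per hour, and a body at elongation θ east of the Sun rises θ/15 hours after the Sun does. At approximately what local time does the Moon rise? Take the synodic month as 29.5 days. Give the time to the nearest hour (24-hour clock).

19:00

The Moon has covered 16/29.5 of its cycle, so θ ≈ 360° × 16/29.5 = 195.3°.
At 15° of sky rotation per hour, 195.3° corresponds to a 13.02 h lag.
06:00 + 13.02 h ≈ 19:01 → 19:00 to the nearest hour.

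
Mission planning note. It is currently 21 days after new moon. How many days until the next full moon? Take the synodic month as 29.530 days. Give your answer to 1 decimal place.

23.3 days

Full moon occurs at elongation 180°, i.e. at age 29.530 × 180/360 = 14.765 d.
This lunation's full moon (14.765 d) has passed, so add one period: 44.295 − 21 = 23.295 days.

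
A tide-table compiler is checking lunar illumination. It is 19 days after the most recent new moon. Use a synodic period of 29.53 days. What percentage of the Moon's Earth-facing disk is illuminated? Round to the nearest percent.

Phase angle: θ = 360°·(19 d)/(29.53 d) = 231.6°.
With cos θ = (-0.621), the lit fraction is (1 − (-0.621))/2 ≈ 0.810, so 81%.

81%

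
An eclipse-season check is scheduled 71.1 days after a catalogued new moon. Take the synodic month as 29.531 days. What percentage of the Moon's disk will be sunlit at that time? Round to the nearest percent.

92%

Reduce mod P: 71.1 − 2×29.531 = 12.04 d into the current lunation.
Elongation θ = 360° × 12.04/29.531 ≈ 146.8°.
With cos θ = (-0.836), the lit fraction is (1 − (-0.836))/2 ≈ 0.918, so 92%.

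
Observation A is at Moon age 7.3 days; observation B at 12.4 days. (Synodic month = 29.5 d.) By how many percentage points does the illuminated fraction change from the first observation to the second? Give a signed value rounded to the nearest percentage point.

First observation: θ = 360°·7.3/29.5 = 89.1°, so f = 0.492.
Second observation: θ = 151.3°, f = 0.939.
Δf = 0.939 − 0.492 = +0.447, i.e. +45 pp.

+45 percentage points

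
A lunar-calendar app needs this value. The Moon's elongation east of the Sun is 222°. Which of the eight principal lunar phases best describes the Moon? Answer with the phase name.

222° lies in the waning gibbous sector of the 8-phase cycle.

waning gibbous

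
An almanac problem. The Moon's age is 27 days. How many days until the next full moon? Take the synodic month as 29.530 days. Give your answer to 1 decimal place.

Full moon is 0.5 of the way through the cycle: age 0.5 × 29.530 = 14.765 d.
Already past this cycle's full moon; the next is at 14.765 + 29.530 = 44.295 d, so 44.295 − 27 = 17.295 days.

17.3 days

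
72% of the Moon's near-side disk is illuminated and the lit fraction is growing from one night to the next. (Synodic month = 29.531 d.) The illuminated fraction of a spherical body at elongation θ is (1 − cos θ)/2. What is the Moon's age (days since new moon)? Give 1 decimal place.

9.5 days

From f = (1 − cos θ)/2: cos θ = 1 − 2×0.72 = -0.440; arccos → 116.1°.
The Moon is waxing (0°–180°), so θ = 116.1° directly.
That fraction of the synodic month is 116.1/360 × 29.531 d ≈ 9.52 d.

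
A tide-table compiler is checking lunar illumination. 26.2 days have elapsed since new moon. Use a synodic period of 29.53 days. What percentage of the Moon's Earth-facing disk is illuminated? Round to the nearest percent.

12%

Phase angle: θ = 360°·(26.2 d)/(29.53 d) = 319.4°.
Illuminated fraction = (1 − cos 319.4°)/2 = (1 − 0.759)/2 ≈ 0.120, so 12%.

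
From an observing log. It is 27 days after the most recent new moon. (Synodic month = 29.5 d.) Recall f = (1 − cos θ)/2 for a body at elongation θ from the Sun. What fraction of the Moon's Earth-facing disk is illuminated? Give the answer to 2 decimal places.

The Moon has covered 27/29.5 of its cycle, so θ ≈ 360° × 27/29.5 = 329.5°.
Illuminated fraction = (1 − cos 329.5°)/2 = (1 − 0.862)/2 ≈ 0.069.

0.07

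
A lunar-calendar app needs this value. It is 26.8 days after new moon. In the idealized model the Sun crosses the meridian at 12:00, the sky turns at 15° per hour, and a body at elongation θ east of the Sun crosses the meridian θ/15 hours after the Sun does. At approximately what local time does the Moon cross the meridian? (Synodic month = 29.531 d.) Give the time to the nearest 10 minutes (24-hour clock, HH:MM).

The Moon has covered 26.8/29.531 of its cycle, so θ ≈ 360° × 26.8/29.531 = 326.7°.
At 15° of sky rotation per hour, 326.7° corresponds to a 21.78 h lag.
12:00 + 21.781 h ≈ 09:47 → 09:50 to the nearest ten minutes.

09:50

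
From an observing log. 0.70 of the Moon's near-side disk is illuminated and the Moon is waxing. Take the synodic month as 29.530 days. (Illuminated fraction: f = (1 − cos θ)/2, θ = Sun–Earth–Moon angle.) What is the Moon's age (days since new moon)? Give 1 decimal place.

9.3 days

Invert f = (1 − cos θ)/2 to get cos θ = 1 − 2(0.70) = -0.400, hence θ₀ = arccos -0.400 = 113.6°.
Before full moon the principal value applies: θ = 113.6°.
Age = 29.530 × 113.6°/360° ≈ 9.32 days.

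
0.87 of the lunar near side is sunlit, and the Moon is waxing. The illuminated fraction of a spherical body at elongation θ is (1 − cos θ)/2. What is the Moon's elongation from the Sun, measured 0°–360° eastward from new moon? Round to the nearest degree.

138°

cos θ = 1 − 2f = -0.740, giving a principal value of 137.7°.
Waxing ⇒ before full, so θ = 137.7°.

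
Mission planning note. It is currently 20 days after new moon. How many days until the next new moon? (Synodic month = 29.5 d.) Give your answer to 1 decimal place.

The next new moon completes the synodic month: 29.5 − 20 = 9.500 days.

9.5 days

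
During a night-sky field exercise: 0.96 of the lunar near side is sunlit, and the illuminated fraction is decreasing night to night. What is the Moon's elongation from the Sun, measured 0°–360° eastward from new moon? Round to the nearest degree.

From f = (1 − cos θ)/2: cos θ = 1 − 2×0.96 = -0.920; arccos → 156.9°.
A waning Moon lies in 180°–360°, so θ = 360° − 156.9° = 203.1°.

203°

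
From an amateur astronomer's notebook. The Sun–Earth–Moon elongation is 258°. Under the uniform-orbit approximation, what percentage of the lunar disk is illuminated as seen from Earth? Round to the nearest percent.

cos 258° = (-0.208), so f = (1 − (-0.208))/2 = 0.604, i.e. 60%.

60%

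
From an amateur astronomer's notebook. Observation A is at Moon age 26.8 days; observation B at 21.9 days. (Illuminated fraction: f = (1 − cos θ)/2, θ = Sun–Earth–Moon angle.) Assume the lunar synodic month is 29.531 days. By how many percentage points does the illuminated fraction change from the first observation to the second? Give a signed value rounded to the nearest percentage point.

+44 percentage points

θ₁ = 360° × 26.8/29.531 = 326.7°, f₁ = (1 − cos θ₁)/2 = 0.082.
θ₂ = 360° × 21.9/29.531 = 267.0°, f₂ = (1 − cos θ₂)/2 = 0.526.
Change = f₂ − f₁ = +0.444 → +44 percentage points.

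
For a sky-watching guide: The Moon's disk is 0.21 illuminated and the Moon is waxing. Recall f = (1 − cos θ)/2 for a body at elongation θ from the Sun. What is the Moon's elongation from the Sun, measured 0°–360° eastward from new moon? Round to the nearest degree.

55°

From f = (1 − cos θ)/2: cos θ = 1 − 2×0.21 = 0.580; arccos → 54.5°.
Waxing ⇒ before full, so θ = 54.5°.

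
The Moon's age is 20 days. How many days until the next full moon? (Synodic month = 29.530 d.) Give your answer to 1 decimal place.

24.3 days

Full moon occurs at elongation 180°, i.e. at age 29.530 × 180/360 = 14.765 d.
Already past this cycle's full moon; the next is at 14.765 + 29.530 = 44.295 d, so 44.295 − 20 = 24.295 days.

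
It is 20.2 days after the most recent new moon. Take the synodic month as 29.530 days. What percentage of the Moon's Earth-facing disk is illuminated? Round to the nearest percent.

Elongation θ = 360° × 20.2/29.530 ≈ 246.3°.
cos 246.3° = (-0.403), so f = (1 − (-0.403))/2 = 0.701, so 70%.

70%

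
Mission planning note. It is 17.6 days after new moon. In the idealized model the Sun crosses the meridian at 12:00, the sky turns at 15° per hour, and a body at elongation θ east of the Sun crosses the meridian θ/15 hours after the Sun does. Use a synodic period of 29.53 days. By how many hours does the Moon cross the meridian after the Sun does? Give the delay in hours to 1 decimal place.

Elongation θ = 360° × 17.6/29.53 ≈ 214.6°.
The Moon trails the Sun by θ/15 = 214.6/15 ≈ 14.30 hours.
So the Moon crosses the meridian 14.30 h after the Sun.

14.3 h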